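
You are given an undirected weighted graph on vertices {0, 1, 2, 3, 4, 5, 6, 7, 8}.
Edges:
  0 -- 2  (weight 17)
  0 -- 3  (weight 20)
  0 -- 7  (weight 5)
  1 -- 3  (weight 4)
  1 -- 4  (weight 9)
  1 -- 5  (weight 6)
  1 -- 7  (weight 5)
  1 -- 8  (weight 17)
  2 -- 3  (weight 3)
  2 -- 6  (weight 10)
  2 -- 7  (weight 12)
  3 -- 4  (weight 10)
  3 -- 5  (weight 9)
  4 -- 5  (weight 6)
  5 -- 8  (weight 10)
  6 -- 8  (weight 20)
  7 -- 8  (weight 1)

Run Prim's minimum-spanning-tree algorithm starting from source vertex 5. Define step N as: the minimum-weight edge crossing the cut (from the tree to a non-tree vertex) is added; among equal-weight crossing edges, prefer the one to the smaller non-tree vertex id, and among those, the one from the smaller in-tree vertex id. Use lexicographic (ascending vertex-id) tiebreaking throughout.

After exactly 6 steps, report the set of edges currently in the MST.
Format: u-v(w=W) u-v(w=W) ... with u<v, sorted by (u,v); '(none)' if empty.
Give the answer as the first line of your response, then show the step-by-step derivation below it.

0-7(w=5) 1-3(w=4) 1-5(w=6) 1-7(w=5) 2-3(w=3) 7-8(w=1)

step 1: add edge 1-5 (w=6); MST = {1-5(w=6)}
step 2: add edge 1-3 (w=4); MST = {1-3(w=4) 1-5(w=6)}
step 3: add edge 2-3 (w=3); MST = {1-3(w=4) 1-5(w=6) 2-3(w=3)}
step 4: add edge 1-7 (w=5); MST = {1-3(w=4) 1-5(w=6) 1-7(w=5) 2-3(w=3)}
step 5: add edge 7-8 (w=1); MST = {1-3(w=4) 1-5(w=6) 1-7(w=5) 2-3(w=3) 7-8(w=1)}
step 6: add edge 0-7 (w=5); MST = {0-7(w=5) 1-3(w=4) 1-5(w=6) 1-7(w=5) 2-3(w=3) 7-8(w=1)}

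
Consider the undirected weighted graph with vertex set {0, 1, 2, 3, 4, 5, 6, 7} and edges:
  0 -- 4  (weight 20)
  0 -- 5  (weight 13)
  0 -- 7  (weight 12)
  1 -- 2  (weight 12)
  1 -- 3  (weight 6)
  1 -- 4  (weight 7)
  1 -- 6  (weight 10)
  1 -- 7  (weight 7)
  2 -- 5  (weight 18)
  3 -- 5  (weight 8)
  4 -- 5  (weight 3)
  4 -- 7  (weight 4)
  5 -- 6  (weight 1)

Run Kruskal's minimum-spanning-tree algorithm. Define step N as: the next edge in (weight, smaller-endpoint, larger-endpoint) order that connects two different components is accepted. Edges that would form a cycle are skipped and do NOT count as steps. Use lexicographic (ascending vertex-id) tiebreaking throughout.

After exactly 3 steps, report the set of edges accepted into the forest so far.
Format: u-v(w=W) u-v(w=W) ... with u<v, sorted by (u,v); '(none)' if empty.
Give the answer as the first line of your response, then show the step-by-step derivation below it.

4-5(w=3) 4-7(w=4) 5-6(w=1)

step 1: add edge 5-6 (w=1); MST = {5-6(w=1)}
step 2: add edge 4-5 (w=3); MST = {4-5(w=3) 5-6(w=1)}
step 3: add edge 4-7 (w=4); MST = {4-5(w=3) 4-7(w=4) 5-6(w=1)}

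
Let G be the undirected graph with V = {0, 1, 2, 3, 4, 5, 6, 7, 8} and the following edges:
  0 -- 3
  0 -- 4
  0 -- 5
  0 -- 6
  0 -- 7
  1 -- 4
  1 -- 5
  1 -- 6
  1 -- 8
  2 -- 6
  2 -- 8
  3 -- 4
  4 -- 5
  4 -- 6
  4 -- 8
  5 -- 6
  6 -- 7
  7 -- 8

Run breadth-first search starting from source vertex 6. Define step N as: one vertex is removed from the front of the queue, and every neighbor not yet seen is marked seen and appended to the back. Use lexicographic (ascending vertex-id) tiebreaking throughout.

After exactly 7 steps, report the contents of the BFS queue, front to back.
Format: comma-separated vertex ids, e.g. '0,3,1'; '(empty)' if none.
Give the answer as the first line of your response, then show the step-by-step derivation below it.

3,8

step 1: dequeue 6; queue=[0,1,2,4,5,7]; order=6
step 2: dequeue 0; queue=[1,2,4,5,7,3]; order=6,0
step 3: dequeue 1; queue=[2,4,5,7,3,8]; order=6,0,1
step 4: dequeue 2; queue=[4,5,7,3,8]; order=6,0,1,2
step 5: dequeue 4; queue=[5,7,3,8]; order=6,0,1,2,4
step 6: dequeue 5; queue=[7,3,8]; order=6,0,1,2,4,5
step 7: dequeue 7; queue=[3,8]; order=6,0,1,2,4,5,7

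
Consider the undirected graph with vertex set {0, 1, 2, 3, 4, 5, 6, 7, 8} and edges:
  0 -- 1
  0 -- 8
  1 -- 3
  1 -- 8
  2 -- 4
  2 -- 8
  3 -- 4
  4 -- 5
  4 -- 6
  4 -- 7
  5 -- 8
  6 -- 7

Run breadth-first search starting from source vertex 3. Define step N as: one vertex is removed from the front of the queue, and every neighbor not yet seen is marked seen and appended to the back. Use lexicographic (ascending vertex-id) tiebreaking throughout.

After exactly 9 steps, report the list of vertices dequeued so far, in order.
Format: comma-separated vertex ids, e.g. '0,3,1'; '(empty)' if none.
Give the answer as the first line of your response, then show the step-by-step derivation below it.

3,1,4,0,8,2,5,6,7

step 1: dequeue 3; queue=[1,4]; order=3
step 2: dequeue 1; queue=[4,0,8]; order=3,1
step 3: dequeue 4; queue=[0,8,2,5,6,7]; order=3,1,4
step 4: dequeue 0; queue=[8,2,5,6,7]; order=3,1,4,0
step 5: dequeue 8; queue=[2,5,6,7]; order=3,1,4,0,8
step 6: dequeue 2; queue=[5,6,7]; order=3,1,4,0,8,2
step 7: dequeue 5; queue=[6,7]; order=3,1,4,0,8,2,5
step 8: dequeue 6; queue=[7]; order=3,1,4,0,8,2,5,6
step 9: dequeue 7; queue=[(empty)]; order=3,1,4,0,8,2,5,6,7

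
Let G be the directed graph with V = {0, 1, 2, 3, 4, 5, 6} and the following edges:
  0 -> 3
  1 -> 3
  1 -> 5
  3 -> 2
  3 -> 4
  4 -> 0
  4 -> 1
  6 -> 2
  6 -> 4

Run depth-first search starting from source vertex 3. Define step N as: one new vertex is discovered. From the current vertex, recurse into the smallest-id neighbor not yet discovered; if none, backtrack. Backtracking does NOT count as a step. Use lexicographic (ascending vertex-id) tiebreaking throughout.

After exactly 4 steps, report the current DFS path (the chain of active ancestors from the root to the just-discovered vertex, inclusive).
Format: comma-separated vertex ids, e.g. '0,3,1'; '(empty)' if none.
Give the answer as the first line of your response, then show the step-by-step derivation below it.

3,4,0

step 1: discover 3; path=3; order=3
step 2: discover 2; path=3>2; order=3,2
step 3: discover 4; path=3>4; order=3,2,4
step 4: discover 0; path=3>4>0; order=3,2,4,0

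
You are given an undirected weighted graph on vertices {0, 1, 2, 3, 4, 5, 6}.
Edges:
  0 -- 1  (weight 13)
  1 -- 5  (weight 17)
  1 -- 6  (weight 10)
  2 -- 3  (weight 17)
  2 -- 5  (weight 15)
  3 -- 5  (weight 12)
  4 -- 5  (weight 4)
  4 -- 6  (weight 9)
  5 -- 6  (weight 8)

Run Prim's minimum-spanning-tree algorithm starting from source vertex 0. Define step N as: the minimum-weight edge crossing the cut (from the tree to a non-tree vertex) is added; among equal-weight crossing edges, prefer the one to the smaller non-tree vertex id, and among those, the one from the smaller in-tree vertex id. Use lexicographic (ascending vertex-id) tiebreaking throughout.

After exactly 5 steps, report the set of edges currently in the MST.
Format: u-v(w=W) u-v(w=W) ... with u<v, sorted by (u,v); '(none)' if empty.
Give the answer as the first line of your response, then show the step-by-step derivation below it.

0-1(w=13) 1-6(w=10) 3-5(w=12) 4-5(w=4) 5-6(w=8)

step 1: add edge 0-1 (w=13); MST = {0-1(w=13)}
step 2: add edge 1-6 (w=10); MST = {0-1(w=13) 1-6(w=10)}
step 3: add edge 5-6 (w=8); MST = {0-1(w=13) 1-6(w=10) 5-6(w=8)}
step 4: add edge 4-5 (w=4); MST = {0-1(w=13) 1-6(w=10) 4-5(w=4) 5-6(w=8)}
step 5: add edge 3-5 (w=12); MST = {0-1(w=13) 1-6(w=10) 3-5(w=12) 4-5(w=4) 5-6(w=8)}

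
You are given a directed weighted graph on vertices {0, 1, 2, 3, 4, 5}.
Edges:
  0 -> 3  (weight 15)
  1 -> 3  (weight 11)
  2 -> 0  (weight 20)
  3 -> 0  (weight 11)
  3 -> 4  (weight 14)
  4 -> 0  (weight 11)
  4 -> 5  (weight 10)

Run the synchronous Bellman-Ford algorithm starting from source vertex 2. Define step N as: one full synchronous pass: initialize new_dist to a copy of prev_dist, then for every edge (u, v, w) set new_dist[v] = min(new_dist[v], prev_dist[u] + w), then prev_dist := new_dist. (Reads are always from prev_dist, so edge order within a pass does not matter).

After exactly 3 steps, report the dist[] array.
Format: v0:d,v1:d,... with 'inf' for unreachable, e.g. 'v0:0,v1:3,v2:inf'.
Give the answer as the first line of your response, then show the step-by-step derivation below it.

v0:20,v1:inf,v2:0,v3:35,v4:49,v5:inf

step 1: dist = v0:20,v1:inf,v2:0,v3:inf,v4:inf,v5:inf
step 2: dist = v0:20,v1:inf,v2:0,v3:35,v4:inf,v5:inf
step 3: dist = v0:20,v1:inf,v2:0,v3:35,v4:49,v5:inf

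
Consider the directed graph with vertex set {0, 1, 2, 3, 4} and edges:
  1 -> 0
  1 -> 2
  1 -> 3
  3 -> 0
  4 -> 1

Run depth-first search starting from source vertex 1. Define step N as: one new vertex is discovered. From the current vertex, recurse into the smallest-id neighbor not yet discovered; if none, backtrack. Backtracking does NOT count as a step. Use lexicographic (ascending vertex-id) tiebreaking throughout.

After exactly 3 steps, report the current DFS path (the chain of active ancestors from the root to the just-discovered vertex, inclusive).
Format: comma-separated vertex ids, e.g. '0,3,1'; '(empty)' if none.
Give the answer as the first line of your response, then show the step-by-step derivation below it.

1,2

step 1: discover 1; path=1; order=1
step 2: discover 0; path=1>0; order=1,0
step 3: discover 2; path=1>2; order=1,0,2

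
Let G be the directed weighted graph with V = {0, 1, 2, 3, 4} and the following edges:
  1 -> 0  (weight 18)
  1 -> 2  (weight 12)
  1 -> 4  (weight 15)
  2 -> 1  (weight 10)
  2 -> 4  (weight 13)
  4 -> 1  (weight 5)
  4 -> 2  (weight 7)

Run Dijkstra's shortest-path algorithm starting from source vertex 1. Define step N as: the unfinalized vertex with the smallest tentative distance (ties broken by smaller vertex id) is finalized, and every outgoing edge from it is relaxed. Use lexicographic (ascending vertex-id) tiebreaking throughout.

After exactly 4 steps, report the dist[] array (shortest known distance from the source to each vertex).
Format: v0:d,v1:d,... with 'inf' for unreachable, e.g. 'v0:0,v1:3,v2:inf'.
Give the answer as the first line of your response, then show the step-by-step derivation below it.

v0:18,v1:0,v2:12,v3:inf,v4:15

step 1: dist = v0:18,v1:0,v2:12,v3:inf,v4:15
step 2: dist = v0:18,v1:0,v2:12,v3:inf,v4:15
step 3: dist = v0:18,v1:0,v2:12,v3:inf,v4:15
step 4: dist = v0:18,v1:0,v2:12,v3:inf,v4:15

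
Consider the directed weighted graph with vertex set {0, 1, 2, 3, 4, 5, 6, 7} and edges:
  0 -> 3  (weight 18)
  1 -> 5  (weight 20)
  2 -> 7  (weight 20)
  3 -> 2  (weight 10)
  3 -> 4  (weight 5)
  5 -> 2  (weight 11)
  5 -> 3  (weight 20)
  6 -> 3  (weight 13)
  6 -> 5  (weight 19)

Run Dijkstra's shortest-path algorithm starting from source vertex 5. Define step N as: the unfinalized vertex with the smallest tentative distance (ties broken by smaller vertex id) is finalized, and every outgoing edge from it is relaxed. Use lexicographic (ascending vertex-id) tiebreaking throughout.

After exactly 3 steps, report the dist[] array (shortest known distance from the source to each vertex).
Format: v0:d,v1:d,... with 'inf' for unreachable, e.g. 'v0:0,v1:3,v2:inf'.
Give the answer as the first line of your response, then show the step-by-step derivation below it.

v0:inf,v1:inf,v2:11,v3:20,v4:25,v5:0,v6:inf,v7:31

step 1: dist = v0:inf,v1:inf,v2:11,v3:20,v4:inf,v5:0,v6:inf,v7:inf
step 2: dist = v0:inf,v1:inf,v2:11,v3:20,v4:inf,v5:0,v6:inf,v7:31
step 3: dist = v0:inf,v1:inf,v2:11,v3:20,v4:25,v5:0,v6:inf,v7:31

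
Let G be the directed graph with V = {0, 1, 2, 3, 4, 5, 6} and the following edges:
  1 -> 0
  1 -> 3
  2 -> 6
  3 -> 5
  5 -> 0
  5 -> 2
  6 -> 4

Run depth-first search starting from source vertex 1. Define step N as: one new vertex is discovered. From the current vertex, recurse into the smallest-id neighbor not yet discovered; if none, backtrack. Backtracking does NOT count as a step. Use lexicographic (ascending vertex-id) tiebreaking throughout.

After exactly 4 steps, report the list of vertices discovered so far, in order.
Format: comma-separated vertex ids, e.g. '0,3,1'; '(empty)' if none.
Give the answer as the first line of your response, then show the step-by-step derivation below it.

1,0,3,5

step 1: discover 1; path=1; order=1
step 2: discover 0; path=1>0; order=1,0
step 3: discover 3; path=1>3; order=1,0,3
step 4: discover 5; path=1>3>5; order=1,0,3,5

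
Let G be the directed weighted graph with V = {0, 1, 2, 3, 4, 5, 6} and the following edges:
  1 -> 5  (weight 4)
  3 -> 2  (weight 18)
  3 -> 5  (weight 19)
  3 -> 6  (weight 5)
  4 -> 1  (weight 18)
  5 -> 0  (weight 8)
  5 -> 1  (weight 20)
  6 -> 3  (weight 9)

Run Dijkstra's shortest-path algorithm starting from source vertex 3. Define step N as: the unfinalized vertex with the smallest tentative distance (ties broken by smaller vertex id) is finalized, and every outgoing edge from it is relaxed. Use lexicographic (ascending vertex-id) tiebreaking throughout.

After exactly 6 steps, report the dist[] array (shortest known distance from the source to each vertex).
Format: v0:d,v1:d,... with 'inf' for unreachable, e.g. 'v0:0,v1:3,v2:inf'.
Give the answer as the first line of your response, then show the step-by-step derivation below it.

v0:27,v1:39,v2:18,v3:0,v4:inf,v5:19,v6:5

step 1: dist = v0:inf,v1:inf,v2:18,v3:0,v4:inf,v5:19,v6:5
step 2: dist = v0:inf,v1:inf,v2:18,v3:0,v4:inf,v5:19,v6:5
step 3: dist = v0:inf,v1:inf,v2:18,v3:0,v4:inf,v5:19,v6:5
step 4: dist = v0:27,v1:39,v2:18,v3:0,v4:inf,v5:19,v6:5
step 5: dist = v0:27,v1:39,v2:18,v3:0,v4:inf,v5:19,v6:5
step 6: dist = v0:27,v1:39,v2:18,v3:0,v4:inf,v5:19,v6:5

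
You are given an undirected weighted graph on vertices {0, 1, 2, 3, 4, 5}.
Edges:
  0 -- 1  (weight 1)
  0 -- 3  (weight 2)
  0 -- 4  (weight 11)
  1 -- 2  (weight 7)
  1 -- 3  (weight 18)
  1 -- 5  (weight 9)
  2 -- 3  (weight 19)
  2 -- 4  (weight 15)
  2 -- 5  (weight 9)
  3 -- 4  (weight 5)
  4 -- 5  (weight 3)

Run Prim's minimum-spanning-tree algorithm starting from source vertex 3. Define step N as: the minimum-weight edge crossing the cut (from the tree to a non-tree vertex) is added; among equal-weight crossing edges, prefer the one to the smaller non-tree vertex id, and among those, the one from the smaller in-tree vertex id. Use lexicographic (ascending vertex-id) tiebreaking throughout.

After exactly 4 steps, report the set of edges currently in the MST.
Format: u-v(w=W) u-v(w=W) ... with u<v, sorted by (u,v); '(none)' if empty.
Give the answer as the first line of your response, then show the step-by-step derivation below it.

0-1(w=1) 0-3(w=2) 3-4(w=5) 4-5(w=3)

step 1: add edge 0-3 (w=2); MST = {0-3(w=2)}
step 2: add edge 0-1 (w=1); MST = {0-1(w=1) 0-3(w=2)}
step 3: add edge 3-4 (w=5); MST = {0-1(w=1) 0-3(w=2) 3-4(w=5)}
step 4: add edge 4-5 (w=3); MST = {0-1(w=1) 0-3(w=2) 3-4(w=5) 4-5(w=3)}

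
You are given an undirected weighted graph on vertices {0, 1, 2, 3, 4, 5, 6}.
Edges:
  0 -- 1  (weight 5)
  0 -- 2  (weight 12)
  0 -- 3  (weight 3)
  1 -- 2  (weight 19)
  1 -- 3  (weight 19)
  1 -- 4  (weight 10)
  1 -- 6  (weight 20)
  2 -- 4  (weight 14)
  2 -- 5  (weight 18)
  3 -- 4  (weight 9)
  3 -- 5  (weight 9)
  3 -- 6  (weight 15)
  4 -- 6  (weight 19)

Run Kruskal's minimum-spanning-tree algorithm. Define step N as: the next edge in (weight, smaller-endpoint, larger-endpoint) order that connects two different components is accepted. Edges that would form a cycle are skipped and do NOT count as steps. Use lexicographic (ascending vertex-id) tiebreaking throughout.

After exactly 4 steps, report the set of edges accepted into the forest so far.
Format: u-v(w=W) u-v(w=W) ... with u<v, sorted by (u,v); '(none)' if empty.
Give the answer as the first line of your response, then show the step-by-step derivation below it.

0-1(w=5) 0-3(w=3) 3-4(w=9) 3-5(w=9)

step 1: add edge 0-3 (w=3); MST = {0-3(w=3)}
step 2: add edge 0-1 (w=5); MST = {0-1(w=5) 0-3(w=3)}
step 3: add edge 3-4 (w=9); MST = {0-1(w=5) 0-3(w=3) 3-4(w=9)}
step 4: add edge 3-5 (w=9); MST = {0-1(w=5) 0-3(w=3) 3-4(w=9) 3-5(w=9)}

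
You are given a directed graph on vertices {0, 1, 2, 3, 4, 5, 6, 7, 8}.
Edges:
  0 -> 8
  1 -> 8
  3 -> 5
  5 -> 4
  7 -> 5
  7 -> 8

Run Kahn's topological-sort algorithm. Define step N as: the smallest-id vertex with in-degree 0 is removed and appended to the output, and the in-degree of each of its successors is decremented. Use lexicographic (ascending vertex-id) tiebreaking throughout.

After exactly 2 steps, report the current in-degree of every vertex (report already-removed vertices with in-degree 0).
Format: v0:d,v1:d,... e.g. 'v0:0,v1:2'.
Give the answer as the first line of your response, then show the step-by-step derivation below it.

v0:0,v1:0,v2:0,v3:0,v4:1,v5:2,v6:0,v7:0,v8:1

step 1: output 0; order=[0]; indeg=(0,0,0,0,1,2,0,0,2)
step 2: output 1; order=[0,1]; indeg=(0,0,0,0,1,2,0,0,1)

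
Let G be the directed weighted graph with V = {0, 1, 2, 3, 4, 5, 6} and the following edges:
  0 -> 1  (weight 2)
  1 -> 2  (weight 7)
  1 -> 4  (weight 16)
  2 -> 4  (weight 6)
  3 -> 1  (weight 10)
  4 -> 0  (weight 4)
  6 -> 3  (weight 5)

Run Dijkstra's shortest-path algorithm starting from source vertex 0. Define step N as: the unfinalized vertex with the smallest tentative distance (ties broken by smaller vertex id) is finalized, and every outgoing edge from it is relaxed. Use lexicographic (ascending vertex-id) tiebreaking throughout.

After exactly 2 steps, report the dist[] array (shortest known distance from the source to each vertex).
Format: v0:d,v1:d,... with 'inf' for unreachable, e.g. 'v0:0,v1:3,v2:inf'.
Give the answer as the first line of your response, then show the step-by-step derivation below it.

v0:0,v1:2,v2:9,v3:inf,v4:18,v5:inf,v6:inf

step 1: dist = v0:0,v1:2,v2:inf,v3:inf,v4:inf,v5:inf,v6:inf
step 2: dist = v0:0,v1:2,v2:9,v3:inf,v4:18,v5:inf,v6:inf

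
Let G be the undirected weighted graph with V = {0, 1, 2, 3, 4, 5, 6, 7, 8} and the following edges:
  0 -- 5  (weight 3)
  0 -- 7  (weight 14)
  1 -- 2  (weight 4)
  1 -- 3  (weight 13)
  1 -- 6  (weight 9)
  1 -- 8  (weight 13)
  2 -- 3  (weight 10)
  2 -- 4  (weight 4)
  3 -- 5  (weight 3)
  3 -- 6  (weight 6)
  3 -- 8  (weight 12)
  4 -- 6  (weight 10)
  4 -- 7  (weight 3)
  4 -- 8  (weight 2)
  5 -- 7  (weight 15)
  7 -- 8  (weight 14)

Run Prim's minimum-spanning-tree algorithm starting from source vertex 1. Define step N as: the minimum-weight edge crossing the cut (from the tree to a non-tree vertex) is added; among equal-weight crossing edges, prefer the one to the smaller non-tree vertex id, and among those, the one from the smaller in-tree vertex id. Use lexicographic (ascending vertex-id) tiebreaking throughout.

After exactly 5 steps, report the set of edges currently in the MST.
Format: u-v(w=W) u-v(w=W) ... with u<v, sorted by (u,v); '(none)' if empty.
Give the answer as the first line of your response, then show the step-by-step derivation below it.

1-2(w=4) 1-6(w=9) 2-4(w=4) 4-7(w=3) 4-8(w=2)

step 1: add edge 1-2 (w=4); MST = {1-2(w=4)}
step 2: add edge 2-4 (w=4); MST = {1-2(w=4) 2-4(w=4)}
step 3: add edge 4-8 (w=2); MST = {1-2(w=4) 2-4(w=4) 4-8(w=2)}
step 4: add edge 4-7 (w=3); MST = {1-2(w=4) 2-4(w=4) 4-7(w=3) 4-8(w=2)}
step 5: add edge 1-6 (w=9); MST = {1-2(w=4) 1-6(w=9) 2-4(w=4) 4-7(w=3) 4-8(w=2)}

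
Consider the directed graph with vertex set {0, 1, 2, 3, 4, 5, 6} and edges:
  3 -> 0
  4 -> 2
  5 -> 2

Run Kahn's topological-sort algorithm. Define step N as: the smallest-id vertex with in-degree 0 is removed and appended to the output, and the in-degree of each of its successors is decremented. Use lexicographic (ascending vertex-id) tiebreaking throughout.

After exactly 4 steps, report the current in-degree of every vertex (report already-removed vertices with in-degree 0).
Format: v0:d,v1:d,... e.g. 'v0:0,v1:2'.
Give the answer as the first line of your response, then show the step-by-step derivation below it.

v0:0,v1:0,v2:1,v3:0,v4:0,v5:0,v6:0

step 1: output 1; order=[1]; indeg=(1,0,2,0,0,0,0)
step 2: output 3; order=[1,3]; indeg=(0,0,2,0,0,0,0)
step 3: output 0; order=[1,3,0]; indeg=(0,0,2,0,0,0,0)
step 4: output 4; order=[1,3,0,4]; indeg=(0,0,1,0,0,0,0)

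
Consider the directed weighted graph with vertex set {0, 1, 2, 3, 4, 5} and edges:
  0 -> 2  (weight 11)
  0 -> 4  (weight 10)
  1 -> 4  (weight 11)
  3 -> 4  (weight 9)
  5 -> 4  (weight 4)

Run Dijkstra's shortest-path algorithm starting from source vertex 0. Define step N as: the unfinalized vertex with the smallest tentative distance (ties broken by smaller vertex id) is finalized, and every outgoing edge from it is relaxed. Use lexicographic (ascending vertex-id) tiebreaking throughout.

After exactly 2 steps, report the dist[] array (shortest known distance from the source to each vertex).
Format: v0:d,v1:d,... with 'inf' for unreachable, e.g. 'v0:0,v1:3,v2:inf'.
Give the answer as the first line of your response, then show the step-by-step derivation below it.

v0:0,v1:inf,v2:11,v3:inf,v4:10,v5:inf

step 1: dist = v0:0,v1:inf,v2:11,v3:inf,v4:10,v5:inf
step 2: dist = v0:0,v1:inf,v2:11,v3:inf,v4:10,v5:inf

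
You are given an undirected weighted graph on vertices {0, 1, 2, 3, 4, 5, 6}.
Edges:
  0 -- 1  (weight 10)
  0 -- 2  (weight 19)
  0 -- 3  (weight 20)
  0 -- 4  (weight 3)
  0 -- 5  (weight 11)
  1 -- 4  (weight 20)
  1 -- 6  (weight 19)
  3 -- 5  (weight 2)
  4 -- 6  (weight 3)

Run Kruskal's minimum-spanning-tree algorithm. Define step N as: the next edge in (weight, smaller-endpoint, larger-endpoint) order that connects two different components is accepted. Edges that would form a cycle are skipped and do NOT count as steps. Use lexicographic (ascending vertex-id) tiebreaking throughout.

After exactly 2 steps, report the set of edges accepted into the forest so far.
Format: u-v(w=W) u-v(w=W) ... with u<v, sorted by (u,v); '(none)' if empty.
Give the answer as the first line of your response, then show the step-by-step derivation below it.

0-4(w=3) 3-5(w=2)

step 1: add edge 3-5 (w=2); MST = {3-5(w=2)}
step 2: add edge 0-4 (w=3); MST = {0-4(w=3) 3-5(w=2)}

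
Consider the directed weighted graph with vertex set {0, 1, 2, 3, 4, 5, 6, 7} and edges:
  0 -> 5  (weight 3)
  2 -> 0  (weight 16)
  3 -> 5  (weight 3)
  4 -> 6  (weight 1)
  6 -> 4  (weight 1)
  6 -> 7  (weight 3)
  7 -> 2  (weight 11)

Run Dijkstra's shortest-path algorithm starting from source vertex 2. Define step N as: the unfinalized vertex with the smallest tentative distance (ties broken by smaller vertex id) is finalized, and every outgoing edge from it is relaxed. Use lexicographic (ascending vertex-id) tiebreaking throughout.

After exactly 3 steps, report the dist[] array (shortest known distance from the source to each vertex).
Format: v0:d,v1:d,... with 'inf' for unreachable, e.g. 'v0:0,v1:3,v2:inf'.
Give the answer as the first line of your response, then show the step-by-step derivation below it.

v0:16,v1:inf,v2:0,v3:inf,v4:inf,v5:19,v6:inf,v7:inf

step 1: dist = v0:16,v1:inf,v2:0,v3:inf,v4:inf,v5:inf,v6:inf,v7:inf
step 2: dist = v0:16,v1:inf,v2:0,v3:inf,v4:inf,v5:19,v6:inf,v7:inf
step 3: dist = v0:16,v1:inf,v2:0,v3:inf,v4:inf,v5:19,v6:inf,v7:inf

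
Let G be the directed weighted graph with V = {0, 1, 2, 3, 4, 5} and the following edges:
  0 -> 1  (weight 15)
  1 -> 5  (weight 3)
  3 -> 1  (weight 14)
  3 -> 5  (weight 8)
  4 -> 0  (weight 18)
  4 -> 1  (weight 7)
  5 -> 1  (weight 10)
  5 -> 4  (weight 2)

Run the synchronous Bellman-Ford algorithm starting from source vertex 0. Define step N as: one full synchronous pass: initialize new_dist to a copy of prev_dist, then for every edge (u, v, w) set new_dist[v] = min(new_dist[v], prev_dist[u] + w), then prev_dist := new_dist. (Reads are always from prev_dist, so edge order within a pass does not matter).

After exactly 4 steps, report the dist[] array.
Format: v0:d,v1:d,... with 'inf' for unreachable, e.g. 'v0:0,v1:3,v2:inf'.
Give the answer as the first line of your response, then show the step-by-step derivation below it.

v0:0,v1:15,v2:inf,v3:inf,v4:20,v5:18

step 1: dist = v0:0,v1:15,v2:inf,v3:inf,v4:inf,v5:inf
step 2: dist = v0:0,v1:15,v2:inf,v3:inf,v4:inf,v5:18
step 3: dist = v0:0,v1:15,v2:inf,v3:inf,v4:20,v5:18
step 4: dist = v0:0,v1:15,v2:inf,v3:inf,v4:20,v5:18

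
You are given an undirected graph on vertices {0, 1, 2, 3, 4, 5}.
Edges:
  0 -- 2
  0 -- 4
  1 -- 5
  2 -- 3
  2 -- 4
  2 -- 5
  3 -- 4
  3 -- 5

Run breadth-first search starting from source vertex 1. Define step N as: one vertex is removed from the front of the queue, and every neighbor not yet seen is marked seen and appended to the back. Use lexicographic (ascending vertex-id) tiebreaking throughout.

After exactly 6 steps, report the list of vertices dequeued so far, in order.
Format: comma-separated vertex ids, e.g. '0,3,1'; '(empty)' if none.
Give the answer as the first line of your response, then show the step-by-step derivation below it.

1,5,2,3,0,4

step 1: dequeue 1; queue=[5]; order=1
step 2: dequeue 5; queue=[2,3]; order=1,5
step 3: dequeue 2; queue=[3,0,4]; order=1,5,2
step 4: dequeue 3; queue=[0,4]; order=1,5,2,3
step 5: dequeue 0; queue=[4]; order=1,5,2,3,0
step 6: dequeue 4; queue=[(empty)]; order=1,5,2,3,0,4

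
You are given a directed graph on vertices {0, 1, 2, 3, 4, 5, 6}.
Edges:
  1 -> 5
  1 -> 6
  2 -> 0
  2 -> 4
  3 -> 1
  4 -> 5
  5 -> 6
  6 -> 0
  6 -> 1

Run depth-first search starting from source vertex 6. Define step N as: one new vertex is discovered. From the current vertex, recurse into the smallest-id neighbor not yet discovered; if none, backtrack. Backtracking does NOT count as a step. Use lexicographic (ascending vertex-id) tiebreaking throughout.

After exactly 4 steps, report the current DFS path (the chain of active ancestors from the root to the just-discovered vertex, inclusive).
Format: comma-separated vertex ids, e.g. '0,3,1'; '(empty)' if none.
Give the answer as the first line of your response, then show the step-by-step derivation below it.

6,1,5

step 1: discover 6; path=6; order=6
step 2: discover 0; path=6>0; order=6,0
step 3: discover 1; path=6>1; order=6,0,1
step 4: discover 5; path=6>1>5; order=6,0,1,5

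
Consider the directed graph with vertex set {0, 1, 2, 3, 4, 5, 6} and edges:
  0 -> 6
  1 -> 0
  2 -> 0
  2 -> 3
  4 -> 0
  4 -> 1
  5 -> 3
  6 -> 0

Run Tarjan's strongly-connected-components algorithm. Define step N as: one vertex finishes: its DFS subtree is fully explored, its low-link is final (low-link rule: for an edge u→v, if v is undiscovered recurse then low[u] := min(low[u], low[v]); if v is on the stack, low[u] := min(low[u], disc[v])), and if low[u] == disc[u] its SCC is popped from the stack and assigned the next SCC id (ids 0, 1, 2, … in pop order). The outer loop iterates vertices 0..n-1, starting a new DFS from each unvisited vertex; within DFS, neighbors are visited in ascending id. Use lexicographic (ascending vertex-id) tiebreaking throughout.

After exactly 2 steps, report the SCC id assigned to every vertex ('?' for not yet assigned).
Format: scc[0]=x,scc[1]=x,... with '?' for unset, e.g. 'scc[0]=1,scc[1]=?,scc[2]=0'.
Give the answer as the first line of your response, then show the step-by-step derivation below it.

scc[0]=0,scc[1]=?,scc[2]=?,scc[3]=?,scc[4]=?,scc[5]=?,scc[6]=0

step 1: low=(low[0]=0,low[1]=?,low[2]=?,low[3]=?,low[4]=?,low[5]=?,low[6]=0); scc=(scc[0]=?,scc[1]=?,scc[2]=?,scc[3]=?,scc[4]=?,scc[5]=?,scc[6]=?)
step 2: low=(low[0]=0,low[1]=?,low[2]=?,low[3]=?,low[4]=?,low[5]=?,low[6]=0); scc=(scc[0]=0,scc[1]=?,scc[2]=?,scc[3]=?,scc[4]=?,scc[5]=?,scc[6]=0)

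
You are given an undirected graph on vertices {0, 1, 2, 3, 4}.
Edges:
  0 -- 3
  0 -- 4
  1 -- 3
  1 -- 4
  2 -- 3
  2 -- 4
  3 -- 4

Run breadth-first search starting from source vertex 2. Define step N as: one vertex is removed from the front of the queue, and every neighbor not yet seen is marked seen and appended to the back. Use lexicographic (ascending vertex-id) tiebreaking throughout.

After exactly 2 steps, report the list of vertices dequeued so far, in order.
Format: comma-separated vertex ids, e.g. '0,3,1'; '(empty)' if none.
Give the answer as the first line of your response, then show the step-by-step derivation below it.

2,3

step 1: dequeue 2; queue=[3,4]; order=2
step 2: dequeue 3; queue=[4,0,1]; order=2,3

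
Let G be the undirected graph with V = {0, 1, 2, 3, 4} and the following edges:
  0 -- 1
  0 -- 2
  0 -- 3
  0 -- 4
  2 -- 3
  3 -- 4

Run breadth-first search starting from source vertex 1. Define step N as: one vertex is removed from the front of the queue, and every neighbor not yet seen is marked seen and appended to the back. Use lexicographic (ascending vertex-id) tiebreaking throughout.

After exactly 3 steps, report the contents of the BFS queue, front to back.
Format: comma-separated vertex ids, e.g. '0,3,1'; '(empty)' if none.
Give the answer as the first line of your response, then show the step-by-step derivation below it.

3,4

step 1: dequeue 1; queue=[0]; order=1
step 2: dequeue 0; queue=[2,3,4]; order=1,0
step 3: dequeue 2; queue=[3,4]; order=1,0,2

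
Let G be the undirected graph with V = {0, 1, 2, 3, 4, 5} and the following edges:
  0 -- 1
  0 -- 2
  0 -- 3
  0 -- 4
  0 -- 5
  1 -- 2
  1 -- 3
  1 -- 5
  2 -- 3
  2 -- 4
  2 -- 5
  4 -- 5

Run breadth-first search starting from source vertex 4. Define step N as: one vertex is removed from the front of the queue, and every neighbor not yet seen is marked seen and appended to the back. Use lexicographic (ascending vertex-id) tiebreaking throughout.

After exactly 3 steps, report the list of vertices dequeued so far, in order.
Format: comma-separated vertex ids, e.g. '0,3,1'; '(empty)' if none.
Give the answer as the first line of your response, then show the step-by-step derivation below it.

4,0,2

step 1: dequeue 4; queue=[0,2,5]; order=4
step 2: dequeue 0; queue=[2,5,1,3]; order=4,0
step 3: dequeue 2; queue=[5,1,3]; order=4,0,2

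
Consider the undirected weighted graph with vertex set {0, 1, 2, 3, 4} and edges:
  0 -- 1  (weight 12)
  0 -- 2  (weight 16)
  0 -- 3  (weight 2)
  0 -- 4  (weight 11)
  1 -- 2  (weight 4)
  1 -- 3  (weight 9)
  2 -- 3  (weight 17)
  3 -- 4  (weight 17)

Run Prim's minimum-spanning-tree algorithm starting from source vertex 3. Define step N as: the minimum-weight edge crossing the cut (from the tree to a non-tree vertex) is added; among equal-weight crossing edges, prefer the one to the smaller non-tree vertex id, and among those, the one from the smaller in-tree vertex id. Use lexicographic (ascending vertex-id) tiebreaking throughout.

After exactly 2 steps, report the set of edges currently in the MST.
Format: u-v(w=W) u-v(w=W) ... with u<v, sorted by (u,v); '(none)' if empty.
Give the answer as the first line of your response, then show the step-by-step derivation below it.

0-3(w=2) 1-3(w=9)

step 1: add edge 0-3 (w=2); MST = {0-3(w=2)}
step 2: add edge 1-3 (w=9); MST = {0-3(w=2) 1-3(w=9)}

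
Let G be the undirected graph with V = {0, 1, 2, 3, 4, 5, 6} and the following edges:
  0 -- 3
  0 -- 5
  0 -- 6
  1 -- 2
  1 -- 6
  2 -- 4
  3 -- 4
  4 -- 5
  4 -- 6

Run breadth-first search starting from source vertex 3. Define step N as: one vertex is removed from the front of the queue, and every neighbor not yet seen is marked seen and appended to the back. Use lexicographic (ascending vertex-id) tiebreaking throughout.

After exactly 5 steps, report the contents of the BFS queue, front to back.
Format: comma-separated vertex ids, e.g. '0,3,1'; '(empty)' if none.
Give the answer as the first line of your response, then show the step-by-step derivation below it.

2,1

step 1: dequeue 3; queue=[0,4]; order=3
step 2: dequeue 0; queue=[4,5,6]; order=3,0
step 3: dequeue 4; queue=[5,6,2]; order=3,0,4
step 4: dequeue 5; queue=[6,2]; order=3,0,4,5
step 5: dequeue 6; queue=[2,1]; order=3,0,4,5,6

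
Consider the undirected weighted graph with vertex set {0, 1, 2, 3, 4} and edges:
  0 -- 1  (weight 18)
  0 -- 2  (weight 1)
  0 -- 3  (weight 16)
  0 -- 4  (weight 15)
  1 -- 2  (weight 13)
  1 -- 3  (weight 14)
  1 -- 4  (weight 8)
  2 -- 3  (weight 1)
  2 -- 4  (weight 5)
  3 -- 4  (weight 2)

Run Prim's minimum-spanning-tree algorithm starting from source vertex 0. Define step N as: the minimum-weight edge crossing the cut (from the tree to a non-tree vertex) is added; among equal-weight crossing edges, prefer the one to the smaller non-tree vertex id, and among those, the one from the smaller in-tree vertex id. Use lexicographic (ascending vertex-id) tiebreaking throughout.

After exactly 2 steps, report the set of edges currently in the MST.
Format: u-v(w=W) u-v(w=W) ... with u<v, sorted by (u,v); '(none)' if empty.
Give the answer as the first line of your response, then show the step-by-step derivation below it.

0-2(w=1) 2-3(w=1)

step 1: add edge 0-2 (w=1); MST = {0-2(w=1)}
step 2: add edge 2-3 (w=1); MST = {0-2(w=1) 2-3(w=1)}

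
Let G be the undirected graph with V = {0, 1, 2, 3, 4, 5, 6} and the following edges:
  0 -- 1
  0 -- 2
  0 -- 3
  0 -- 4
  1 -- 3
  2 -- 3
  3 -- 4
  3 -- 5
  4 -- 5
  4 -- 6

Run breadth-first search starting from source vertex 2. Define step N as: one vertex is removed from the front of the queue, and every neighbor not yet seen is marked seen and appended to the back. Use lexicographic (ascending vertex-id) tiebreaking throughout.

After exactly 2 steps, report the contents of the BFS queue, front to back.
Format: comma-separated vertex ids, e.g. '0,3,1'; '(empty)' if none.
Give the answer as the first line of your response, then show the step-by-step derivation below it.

3,1,4

step 1: dequeue 2; queue=[0,3]; order=2
step 2: dequeue 0; queue=[3,1,4]; order=2,0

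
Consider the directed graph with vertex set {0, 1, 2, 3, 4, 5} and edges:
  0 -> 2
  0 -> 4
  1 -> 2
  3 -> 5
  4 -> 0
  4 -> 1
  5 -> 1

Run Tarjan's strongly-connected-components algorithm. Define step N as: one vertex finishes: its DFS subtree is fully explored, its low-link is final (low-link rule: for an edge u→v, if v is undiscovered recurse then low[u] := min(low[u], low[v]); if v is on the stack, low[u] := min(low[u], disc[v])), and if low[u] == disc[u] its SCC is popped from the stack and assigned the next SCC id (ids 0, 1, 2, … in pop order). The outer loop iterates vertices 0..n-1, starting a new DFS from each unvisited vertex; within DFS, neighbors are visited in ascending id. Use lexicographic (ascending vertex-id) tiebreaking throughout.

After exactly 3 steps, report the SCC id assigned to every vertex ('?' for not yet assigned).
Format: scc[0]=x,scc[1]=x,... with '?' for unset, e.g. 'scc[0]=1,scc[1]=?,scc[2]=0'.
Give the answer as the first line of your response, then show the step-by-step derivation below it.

scc[0]=?,scc[1]=1,scc[2]=0,scc[3]=?,scc[4]=?,scc[5]=?

step 1: low=(low[0]=0,low[1]=?,low[2]=1,low[3]=?,low[4]=?,low[5]=?); scc=(scc[0]=?,scc[1]=?,scc[2]=0,scc[3]=?,scc[4]=?,scc[5]=?)
step 2: low=(low[0]=0,low[1]=3,low[2]=1,low[3]=?,low[4]=0,low[5]=?); scc=(scc[0]=?,scc[1]=1,scc[2]=0,scc[3]=?,scc[4]=?,scc[5]=?)
step 3: low=(low[0]=0,low[1]=3,low[2]=1,low[3]=?,low[4]=0,low[5]=?); scc=(scc[0]=?,scc[1]=1,scc[2]=0,scc[3]=?,scc[4]=?,scc[5]=?)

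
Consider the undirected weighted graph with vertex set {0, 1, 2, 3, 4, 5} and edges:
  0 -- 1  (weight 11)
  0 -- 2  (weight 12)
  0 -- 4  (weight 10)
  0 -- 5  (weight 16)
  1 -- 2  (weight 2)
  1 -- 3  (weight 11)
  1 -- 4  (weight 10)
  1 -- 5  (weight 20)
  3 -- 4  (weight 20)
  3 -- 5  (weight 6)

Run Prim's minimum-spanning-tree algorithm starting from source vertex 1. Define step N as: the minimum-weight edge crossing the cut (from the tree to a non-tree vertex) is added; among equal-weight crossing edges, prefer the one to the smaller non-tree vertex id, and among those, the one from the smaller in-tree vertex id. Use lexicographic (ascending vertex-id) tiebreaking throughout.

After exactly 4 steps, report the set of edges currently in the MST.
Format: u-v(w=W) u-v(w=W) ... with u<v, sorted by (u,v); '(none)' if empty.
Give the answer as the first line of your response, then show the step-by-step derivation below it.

0-4(w=10) 1-2(w=2) 1-3(w=11) 1-4(w=10)

step 1: add edge 1-2 (w=2); MST = {1-2(w=2)}
step 2: add edge 1-4 (w=10); MST = {1-2(w=2) 1-4(w=10)}
step 3: add edge 0-4 (w=10); MST = {0-4(w=10) 1-2(w=2) 1-4(w=10)}
step 4: add edge 1-3 (w=11); MST = {0-4(w=10) 1-2(w=2) 1-3(w=11) 1-4(w=10)}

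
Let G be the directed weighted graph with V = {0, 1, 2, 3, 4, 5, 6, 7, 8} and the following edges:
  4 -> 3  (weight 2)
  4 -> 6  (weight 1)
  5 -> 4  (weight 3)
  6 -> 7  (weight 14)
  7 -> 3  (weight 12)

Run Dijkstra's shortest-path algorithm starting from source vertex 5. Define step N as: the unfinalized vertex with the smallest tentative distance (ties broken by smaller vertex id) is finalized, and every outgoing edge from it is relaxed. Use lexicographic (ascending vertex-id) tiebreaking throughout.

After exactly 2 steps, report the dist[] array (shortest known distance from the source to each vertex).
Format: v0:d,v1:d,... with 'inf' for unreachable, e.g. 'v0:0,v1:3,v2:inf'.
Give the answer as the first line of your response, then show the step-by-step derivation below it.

v0:inf,v1:inf,v2:inf,v3:5,v4:3,v5:0,v6:4,v7:inf,v8:inf

step 1: dist = v0:inf,v1:inf,v2:inf,v3:inf,v4:3,v5:0,v6:inf,v7:inf,v8:inf
step 2: dist = v0:inf,v1:inf,v2:inf,v3:5,v4:3,v5:0,v6:4,v7:inf,v8:inf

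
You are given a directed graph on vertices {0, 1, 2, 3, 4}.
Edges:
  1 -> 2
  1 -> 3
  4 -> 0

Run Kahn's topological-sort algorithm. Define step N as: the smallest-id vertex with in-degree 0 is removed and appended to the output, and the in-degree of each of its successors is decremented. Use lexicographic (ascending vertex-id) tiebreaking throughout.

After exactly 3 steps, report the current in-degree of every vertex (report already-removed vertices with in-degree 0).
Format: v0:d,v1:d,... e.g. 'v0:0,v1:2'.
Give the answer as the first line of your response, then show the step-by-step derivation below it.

v0:1,v1:0,v2:0,v3:0,v4:0

step 1: output 1; order=[1]; indeg=(1,0,0,0,0)
step 2: output 2; order=[1,2]; indeg=(1,0,0,0,0)
step 3: output 3; order=[1,2,3]; indeg=(1,0,0,0,0)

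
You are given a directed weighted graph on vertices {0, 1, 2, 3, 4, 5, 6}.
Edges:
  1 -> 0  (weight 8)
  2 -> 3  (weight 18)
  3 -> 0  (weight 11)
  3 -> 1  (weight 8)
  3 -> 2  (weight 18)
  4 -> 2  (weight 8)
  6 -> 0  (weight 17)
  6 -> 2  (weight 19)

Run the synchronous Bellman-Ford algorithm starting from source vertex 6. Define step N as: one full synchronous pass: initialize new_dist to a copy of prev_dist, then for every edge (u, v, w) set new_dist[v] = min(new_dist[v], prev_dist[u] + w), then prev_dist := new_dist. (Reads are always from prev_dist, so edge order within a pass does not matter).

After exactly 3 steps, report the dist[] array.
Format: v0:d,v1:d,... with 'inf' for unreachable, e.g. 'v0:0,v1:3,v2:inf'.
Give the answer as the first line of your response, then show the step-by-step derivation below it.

v0:17,v1:45,v2:19,v3:37,v4:inf,v5:inf,v6:0

step 1: dist = v0:17,v1:inf,v2:19,v3:inf,v4:inf,v5:inf,v6:0
step 2: dist = v0:17,v1:inf,v2:19,v3:37,v4:inf,v5:inf,v6:0
step 3: dist = v0:17,v1:45,v2:19,v3:37,v4:inf,v5:inf,v6:0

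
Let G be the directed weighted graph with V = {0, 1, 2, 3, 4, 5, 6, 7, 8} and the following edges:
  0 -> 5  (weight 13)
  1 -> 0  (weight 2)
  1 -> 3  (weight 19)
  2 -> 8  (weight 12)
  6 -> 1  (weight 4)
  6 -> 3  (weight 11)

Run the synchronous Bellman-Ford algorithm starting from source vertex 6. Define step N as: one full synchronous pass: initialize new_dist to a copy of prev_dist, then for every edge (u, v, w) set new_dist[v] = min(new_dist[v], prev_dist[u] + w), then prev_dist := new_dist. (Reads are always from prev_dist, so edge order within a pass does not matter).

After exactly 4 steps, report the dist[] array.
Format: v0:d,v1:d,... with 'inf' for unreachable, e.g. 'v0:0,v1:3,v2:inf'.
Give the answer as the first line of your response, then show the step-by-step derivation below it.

v0:6,v1:4,v2:inf,v3:11,v4:inf,v5:19,v6:0,v7:inf,v8:inf

step 1: dist = v0:inf,v1:4,v2:inf,v3:11,v4:inf,v5:inf,v6:0,v7:inf,v8:inf
step 2: dist = v0:6,v1:4,v2:inf,v3:11,v4:inf,v5:inf,v6:0,v7:inf,v8:inf
step 3: dist = v0:6,v1:4,v2:inf,v3:11,v4:inf,v5:19,v6:0,v7:inf,v8:inf
step 4: dist = v0:6,v1:4,v2:inf,v3:11,v4:inf,v5:19,v6:0,v7:inf,v8:inf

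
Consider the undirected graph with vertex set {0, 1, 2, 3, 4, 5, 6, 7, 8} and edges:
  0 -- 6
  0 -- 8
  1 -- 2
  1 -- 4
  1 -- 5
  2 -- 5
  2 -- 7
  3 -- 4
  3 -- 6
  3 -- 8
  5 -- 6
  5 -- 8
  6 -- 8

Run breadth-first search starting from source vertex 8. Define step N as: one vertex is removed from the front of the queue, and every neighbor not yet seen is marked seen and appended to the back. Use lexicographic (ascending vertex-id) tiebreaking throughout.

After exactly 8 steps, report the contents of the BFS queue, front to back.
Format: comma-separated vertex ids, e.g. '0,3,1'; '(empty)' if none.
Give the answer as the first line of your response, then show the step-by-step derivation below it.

7

step 1: dequeue 8; queue=[0,3,5,6]; order=8
step 2: dequeue 0; queue=[3,5,6]; order=8,0
step 3: dequeue 3; queue=[5,6,4]; order=8,0,3
step 4: dequeue 5; queue=[6,4,1,2]; order=8,0,3,5
step 5: dequeue 6; queue=[4,1,2]; order=8,0,3,5,6
step 6: dequeue 4; queue=[1,2]; order=8,0,3,5,6,4
step 7: dequeue 1; queue=[2]; order=8,0,3,5,6,4,1
step 8: dequeue 2; queue=[7]; order=8,0,3,5,6,4,1,2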